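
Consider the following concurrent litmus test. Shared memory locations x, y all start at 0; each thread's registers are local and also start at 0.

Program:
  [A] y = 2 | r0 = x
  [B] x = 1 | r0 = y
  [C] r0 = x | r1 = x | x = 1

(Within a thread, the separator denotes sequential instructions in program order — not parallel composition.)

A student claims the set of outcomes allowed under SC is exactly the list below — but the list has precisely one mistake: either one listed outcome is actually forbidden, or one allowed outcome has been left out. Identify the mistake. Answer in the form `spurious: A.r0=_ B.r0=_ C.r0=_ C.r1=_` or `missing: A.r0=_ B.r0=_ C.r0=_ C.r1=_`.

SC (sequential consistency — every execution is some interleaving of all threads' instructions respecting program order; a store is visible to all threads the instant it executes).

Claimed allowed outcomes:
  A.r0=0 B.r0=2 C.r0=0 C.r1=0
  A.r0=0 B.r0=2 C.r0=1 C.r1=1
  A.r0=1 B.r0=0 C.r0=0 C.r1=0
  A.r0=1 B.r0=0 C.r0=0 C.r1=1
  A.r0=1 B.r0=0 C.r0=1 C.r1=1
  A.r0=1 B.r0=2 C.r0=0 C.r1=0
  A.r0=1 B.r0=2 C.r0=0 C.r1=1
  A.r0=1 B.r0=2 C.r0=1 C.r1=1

missing: A.r0=0 B.r0=2 C.r0=0 C.r1=1

outcome vector order: (A.r0,B.r0,C.r0,C.r1)
SC: 9 outcomes — {0200; 0201; 0211; 1000; 1001; 1011; 1200; 1201; 1211}
SC∖claimed = {0201}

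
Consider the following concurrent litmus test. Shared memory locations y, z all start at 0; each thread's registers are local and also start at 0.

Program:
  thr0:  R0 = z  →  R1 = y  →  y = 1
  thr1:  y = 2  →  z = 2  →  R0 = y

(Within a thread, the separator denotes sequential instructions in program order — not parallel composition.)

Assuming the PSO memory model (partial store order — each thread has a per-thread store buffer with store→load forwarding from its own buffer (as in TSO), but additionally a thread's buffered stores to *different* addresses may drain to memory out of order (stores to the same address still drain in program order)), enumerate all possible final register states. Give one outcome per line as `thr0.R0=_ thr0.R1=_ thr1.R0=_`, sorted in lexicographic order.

thr0.R0=0 thr0.R1=0 thr1.R0=1
thr0.R0=0 thr0.R1=0 thr1.R0=2
thr0.R0=0 thr0.R1=2 thr1.R0=1
thr0.R0=0 thr0.R1=2 thr1.R0=2
thr0.R0=2 thr0.R1=0 thr1.R0=1
thr0.R0=2 thr0.R1=0 thr1.R0=2
thr0.R0=2 thr0.R1=2 thr1.R0=1
thr0.R0=2 thr0.R1=2 thr1.R0=2

outcome vector order: (thr0.R0,thr0.R1,thr1.R0)
|PSO outcomes| = 8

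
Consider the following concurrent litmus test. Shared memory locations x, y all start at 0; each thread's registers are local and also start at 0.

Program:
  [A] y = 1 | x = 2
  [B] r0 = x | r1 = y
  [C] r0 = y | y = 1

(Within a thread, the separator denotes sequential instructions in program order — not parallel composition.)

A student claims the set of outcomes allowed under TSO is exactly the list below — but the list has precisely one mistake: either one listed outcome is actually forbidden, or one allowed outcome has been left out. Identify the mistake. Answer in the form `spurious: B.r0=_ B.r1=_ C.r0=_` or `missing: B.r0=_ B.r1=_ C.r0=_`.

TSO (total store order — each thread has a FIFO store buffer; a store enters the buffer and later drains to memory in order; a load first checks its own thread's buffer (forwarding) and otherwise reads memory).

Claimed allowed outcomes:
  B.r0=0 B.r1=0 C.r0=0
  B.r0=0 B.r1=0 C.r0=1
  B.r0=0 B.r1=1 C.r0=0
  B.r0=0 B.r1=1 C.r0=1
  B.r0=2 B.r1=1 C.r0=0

missing: B.r0=2 B.r1=1 C.r0=1

outcome vector order: (B.r0,B.r1,C.r0)
[TSO] allowed = {(0,0,0), (0,0,1), (0,1,0), (0,1,1), (2,1,0), (2,1,1)}
TSO∖claimed = {(2,1,1)}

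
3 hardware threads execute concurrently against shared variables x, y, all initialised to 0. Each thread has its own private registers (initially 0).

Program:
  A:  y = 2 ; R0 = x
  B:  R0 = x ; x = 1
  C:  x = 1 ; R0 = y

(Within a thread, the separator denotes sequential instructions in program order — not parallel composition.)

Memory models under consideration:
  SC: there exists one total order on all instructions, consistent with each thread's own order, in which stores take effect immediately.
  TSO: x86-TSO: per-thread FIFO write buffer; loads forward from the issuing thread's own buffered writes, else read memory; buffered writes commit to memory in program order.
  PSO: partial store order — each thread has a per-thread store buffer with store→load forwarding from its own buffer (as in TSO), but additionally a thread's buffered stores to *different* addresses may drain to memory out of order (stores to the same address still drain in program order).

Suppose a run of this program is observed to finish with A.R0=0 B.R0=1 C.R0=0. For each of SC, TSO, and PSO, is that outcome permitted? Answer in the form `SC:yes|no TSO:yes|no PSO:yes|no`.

outcome vector order: (A.R0,B.R0,C.R0)
under SC → <0 0 2>, <0 1 2>, <1 0 0>, <1 0 2>, <1 1 0>, <1 1 2>
under TSO → <0 0 0>, <0 0 2>, <0 1 0>, <0 1 2>, <1 0 0>, <1 0 2>, <1 1 0>, <1 1 2>
under PSO → <0 0 0>, <0 0 2>, <0 1 0>, <0 1 2>, <1 0 0>, <1 0 2>, <1 1 0>, <1 1 2>
target <0 1 0> ∈ {TSO,PSO}

SC:no TSO:yes PSO:yes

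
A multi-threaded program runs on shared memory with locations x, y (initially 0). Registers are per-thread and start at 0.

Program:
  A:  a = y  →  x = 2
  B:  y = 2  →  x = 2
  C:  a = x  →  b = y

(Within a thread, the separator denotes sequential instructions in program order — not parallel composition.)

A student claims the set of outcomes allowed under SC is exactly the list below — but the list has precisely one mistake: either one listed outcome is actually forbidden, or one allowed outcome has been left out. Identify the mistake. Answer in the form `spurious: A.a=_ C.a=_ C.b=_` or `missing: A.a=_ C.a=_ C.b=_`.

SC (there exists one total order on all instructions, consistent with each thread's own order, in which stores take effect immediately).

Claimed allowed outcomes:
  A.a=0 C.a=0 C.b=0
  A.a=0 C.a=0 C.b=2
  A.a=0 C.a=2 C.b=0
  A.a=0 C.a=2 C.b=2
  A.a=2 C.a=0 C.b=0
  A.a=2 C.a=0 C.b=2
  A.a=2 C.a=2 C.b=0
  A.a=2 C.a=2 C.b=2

outcome vector order: (A.a,C.a,C.b)
[SC] allowed = {(0,0,0) (0,0,2) (0,2,0) (0,2,2) (2,0,0) (2,0,2) (2,2,2)}
claimed∖SC = {(2,2,0)}

spurious: A.a=2 C.a=2 C.b=0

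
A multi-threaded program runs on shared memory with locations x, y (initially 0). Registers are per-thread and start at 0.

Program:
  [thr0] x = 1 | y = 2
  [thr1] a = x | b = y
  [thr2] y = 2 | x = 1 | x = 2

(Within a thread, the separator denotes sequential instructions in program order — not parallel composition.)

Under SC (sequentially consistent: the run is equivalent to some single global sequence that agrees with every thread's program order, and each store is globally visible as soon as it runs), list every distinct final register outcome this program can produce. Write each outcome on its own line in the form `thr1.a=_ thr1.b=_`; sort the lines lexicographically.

thr1.a=0 thr1.b=0
thr1.a=0 thr1.b=2
thr1.a=1 thr1.b=0
thr1.a=1 thr1.b=2
thr1.a=2 thr1.b=2

outcome vector order: (thr1.a,thr1.b)
|SC outcomes| = 5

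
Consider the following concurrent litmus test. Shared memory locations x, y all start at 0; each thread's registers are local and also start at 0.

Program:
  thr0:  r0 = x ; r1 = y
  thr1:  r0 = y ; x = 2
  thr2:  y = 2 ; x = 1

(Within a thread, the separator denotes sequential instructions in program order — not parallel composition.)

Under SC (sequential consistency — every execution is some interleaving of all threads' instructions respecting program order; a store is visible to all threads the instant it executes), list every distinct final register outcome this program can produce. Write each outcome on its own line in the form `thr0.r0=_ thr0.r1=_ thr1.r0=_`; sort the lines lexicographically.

outcome vector order: (thr0.r0,thr0.r1,thr1.r0)
|SC outcomes| = 9

thr0.r0=0 thr0.r1=0 thr1.r0=0
thr0.r0=0 thr0.r1=0 thr1.r0=2
thr0.r0=0 thr0.r1=2 thr1.r0=0
thr0.r0=0 thr0.r1=2 thr1.r0=2
thr0.r0=1 thr0.r1=2 thr1.r0=0
thr0.r0=1 thr0.r1=2 thr1.r0=2
thr0.r0=2 thr0.r1=0 thr1.r0=0
thr0.r0=2 thr0.r1=2 thr1.r0=0
thr0.r0=2 thr0.r1=2 thr1.r0=2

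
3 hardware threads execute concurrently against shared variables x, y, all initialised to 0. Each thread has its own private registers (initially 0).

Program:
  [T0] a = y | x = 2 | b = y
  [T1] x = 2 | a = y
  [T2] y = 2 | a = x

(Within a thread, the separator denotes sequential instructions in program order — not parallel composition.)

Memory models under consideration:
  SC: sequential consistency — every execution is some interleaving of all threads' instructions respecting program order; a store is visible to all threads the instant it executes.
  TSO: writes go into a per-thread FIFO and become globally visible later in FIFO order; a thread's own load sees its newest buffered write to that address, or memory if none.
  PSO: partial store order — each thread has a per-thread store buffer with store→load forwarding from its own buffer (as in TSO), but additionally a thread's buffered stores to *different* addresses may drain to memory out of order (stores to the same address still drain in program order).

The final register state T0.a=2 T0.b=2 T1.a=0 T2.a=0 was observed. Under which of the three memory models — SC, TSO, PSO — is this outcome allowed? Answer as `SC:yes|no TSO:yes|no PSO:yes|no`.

outcome vector order: (T0.a,T0.b,T1.a,T2.a)
under SC → 0/0/0/2; 0/0/2/2; 0/2/0/2; 0/2/2/0; 0/2/2/2; 2/2/0/2; 2/2/2/0; 2/2/2/2
under TSO → 0/0/0/0; 0/0/0/2; 0/0/2/0; 0/0/2/2; 0/2/0/0; 0/2/0/2; 0/2/2/0; 0/2/2/2; 2/2/0/0; 2/2/0/2; 2/2/2/0; 2/2/2/2
under PSO → 0/0/0/0; 0/0/0/2; 0/0/2/0; 0/0/2/2; 0/2/0/0; 0/2/0/2; 0/2/2/0; 0/2/2/2; 2/2/0/0; 2/2/0/2; 2/2/2/0; 2/2/2/2
target 2/2/0/0 ∈ {TSO,PSO}

SC:no TSO:yes PSO:yes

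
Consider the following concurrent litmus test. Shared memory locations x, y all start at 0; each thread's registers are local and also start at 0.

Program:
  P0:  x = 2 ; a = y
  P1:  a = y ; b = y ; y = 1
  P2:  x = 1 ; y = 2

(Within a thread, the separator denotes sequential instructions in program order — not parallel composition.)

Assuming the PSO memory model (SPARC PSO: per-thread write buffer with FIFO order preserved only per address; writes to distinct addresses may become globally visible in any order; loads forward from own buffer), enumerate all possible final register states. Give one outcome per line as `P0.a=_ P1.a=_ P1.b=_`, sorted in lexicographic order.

outcome vector order: (P0.a,P1.a,P1.b)
|PSO outcomes| = 9

P0.a=0 P1.a=0 P1.b=0
P0.a=0 P1.a=0 P1.b=2
P0.a=0 P1.a=2 P1.b=2
P0.a=1 P1.a=0 P1.b=0
P0.a=1 P1.a=0 P1.b=2
P0.a=1 P1.a=2 P1.b=2
P0.a=2 P1.a=0 P1.b=0
P0.a=2 P1.a=0 P1.b=2
P0.a=2 P1.a=2 P1.b=2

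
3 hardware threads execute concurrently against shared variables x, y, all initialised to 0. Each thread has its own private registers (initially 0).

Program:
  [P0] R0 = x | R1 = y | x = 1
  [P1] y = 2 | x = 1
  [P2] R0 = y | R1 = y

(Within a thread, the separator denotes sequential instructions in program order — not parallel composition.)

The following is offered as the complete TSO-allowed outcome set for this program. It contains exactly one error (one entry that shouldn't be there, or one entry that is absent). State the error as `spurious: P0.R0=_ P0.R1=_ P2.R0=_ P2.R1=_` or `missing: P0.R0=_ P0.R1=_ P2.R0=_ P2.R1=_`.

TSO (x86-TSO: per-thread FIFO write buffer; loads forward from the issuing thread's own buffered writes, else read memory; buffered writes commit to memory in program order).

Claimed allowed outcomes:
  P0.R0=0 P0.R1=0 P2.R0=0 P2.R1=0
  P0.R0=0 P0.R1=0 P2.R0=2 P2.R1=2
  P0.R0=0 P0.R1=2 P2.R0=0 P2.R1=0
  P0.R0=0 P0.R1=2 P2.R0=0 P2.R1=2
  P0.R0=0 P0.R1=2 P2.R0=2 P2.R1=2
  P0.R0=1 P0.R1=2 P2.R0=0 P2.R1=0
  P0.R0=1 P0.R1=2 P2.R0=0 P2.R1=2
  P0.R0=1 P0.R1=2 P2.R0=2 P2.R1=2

outcome vector order: (P0.R0,P0.R1,P2.R0,P2.R1)
TSO: 9 outcomes — {<0 0 0 0>, <0 0 0 2>, <0 0 2 2>, <0 2 0 0>, <0 2 0 2>, <0 2 2 2>, <1 2 0 0>, <1 2 0 2>, <1 2 2 2>}
TSO∖claimed = {<0 0 0 2>}

missing: P0.R0=0 P0.R1=0 P2.R0=0 P2.R1=2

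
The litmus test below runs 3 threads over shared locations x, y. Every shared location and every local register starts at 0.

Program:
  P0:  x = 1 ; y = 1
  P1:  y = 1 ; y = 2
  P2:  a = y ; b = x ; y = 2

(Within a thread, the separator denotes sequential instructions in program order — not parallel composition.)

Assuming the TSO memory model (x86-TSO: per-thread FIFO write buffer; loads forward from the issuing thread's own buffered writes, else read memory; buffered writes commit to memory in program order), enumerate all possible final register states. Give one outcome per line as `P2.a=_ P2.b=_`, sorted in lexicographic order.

P2.a=0 P2.b=0
P2.a=0 P2.b=1
P2.a=1 P2.b=0
P2.a=1 P2.b=1
P2.a=2 P2.b=0
P2.a=2 P2.b=1

outcome vector order: (P2.a,P2.b)
|TSO outcomes| = 6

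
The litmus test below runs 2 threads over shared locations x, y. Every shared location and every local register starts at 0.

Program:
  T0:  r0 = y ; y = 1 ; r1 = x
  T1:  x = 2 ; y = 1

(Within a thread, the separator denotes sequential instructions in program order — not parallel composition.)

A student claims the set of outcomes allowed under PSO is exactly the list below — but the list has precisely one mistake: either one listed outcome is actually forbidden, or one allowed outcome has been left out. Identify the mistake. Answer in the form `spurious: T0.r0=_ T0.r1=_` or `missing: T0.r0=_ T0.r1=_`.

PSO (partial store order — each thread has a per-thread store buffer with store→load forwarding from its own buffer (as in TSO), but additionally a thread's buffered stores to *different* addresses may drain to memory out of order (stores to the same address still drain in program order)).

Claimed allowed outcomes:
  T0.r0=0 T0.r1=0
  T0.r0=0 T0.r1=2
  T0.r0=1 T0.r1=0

outcome vector order: (T0.r0,T0.r1)
[PSO] allowed = {(0,0), (0,2), (1,0), (1,2)}
PSO∖claimed = {(1,2)}

missing: T0.r0=1 T0.r1=2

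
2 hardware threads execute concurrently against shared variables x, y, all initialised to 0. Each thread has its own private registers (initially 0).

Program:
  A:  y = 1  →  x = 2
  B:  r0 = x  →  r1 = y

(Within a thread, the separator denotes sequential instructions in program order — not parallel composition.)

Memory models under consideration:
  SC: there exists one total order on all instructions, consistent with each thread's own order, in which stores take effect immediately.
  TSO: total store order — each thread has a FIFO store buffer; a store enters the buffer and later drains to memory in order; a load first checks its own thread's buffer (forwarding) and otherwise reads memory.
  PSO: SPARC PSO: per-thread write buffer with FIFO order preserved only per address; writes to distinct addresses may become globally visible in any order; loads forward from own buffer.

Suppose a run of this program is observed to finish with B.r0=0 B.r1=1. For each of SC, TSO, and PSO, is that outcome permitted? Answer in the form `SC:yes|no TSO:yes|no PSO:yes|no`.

outcome vector order: (B.r0,B.r1)
SC: 3 outcomes — {00; 01; 21}
TSO: 3 outcomes — {00; 01; 21}
PSO: 4 outcomes — {00; 01; 20; 21}
target 01 ∈ {SC,TSO,PSO}

SC:yes TSO:yes PSO:yes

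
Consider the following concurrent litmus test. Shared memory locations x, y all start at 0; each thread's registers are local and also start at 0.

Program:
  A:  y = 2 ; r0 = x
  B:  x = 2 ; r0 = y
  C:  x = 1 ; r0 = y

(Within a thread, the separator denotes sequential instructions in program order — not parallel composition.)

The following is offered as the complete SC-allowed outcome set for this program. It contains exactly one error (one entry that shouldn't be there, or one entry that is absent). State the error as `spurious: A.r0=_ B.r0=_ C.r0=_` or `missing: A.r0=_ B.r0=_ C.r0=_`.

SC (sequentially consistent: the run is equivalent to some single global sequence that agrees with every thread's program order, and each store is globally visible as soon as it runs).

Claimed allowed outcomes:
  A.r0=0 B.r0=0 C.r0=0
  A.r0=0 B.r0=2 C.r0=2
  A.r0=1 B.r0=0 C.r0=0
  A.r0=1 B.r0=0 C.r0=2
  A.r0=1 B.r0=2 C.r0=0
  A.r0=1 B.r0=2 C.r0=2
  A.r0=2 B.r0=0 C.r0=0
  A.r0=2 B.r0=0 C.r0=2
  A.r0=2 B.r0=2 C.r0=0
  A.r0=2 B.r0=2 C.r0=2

outcome vector order: (A.r0,B.r0,C.r0)
SC: 9 outcomes — {(0,2,2) (1,0,0) (1,0,2) (1,2,0) (1,2,2) (2,0,0) (2,0,2) (2,2,0) (2,2,2)}
claimed∖SC = {(0,0,0)}

spurious: A.r0=0 B.r0=0 C.r0=0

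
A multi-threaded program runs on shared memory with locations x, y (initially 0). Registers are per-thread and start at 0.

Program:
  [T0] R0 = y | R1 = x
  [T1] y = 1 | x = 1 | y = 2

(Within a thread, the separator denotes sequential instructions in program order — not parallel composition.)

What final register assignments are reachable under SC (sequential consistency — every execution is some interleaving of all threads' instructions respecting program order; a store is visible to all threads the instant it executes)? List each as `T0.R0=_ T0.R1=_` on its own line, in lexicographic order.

outcome vector order: (T0.R0,T0.R1)
|SC outcomes| = 5

T0.R0=0 T0.R1=0
T0.R0=0 T0.R1=1
T0.R0=1 T0.R1=0
T0.R0=1 T0.R1=1
T0.R0=2 T0.R1=1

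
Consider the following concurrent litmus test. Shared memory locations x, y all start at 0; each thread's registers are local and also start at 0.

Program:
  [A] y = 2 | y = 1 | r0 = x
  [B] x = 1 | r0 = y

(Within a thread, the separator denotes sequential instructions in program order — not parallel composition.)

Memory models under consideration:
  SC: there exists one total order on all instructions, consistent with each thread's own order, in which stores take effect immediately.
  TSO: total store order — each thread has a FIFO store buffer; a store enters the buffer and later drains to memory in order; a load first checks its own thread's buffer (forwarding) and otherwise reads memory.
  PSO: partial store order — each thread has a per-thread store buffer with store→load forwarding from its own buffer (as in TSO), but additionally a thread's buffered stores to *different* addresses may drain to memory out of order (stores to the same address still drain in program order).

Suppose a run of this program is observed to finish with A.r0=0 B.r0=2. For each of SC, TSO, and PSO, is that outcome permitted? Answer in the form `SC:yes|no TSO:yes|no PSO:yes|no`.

SC:no TSO:yes PSO:yes

outcome vector order: (A.r0,B.r0)
[SC] allowed = {0/1 1/0 1/1 1/2}
[TSO] allowed = {0/0 0/1 0/2 1/0 1/1 1/2}
[PSO] allowed = {0/0 0/1 0/2 1/0 1/1 1/2}
target 0/2 ∈ {TSO,PSO}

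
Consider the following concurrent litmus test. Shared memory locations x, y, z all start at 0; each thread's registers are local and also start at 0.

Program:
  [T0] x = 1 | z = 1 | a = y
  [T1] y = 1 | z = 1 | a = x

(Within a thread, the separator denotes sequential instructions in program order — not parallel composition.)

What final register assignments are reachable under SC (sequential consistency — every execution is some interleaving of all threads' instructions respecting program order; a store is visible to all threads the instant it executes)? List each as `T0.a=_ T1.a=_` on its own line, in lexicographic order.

T0.a=0 T1.a=1
T0.a=1 T1.a=0
T0.a=1 T1.a=1

outcome vector order: (T0.a,T1.a)
|SC outcomes| = 3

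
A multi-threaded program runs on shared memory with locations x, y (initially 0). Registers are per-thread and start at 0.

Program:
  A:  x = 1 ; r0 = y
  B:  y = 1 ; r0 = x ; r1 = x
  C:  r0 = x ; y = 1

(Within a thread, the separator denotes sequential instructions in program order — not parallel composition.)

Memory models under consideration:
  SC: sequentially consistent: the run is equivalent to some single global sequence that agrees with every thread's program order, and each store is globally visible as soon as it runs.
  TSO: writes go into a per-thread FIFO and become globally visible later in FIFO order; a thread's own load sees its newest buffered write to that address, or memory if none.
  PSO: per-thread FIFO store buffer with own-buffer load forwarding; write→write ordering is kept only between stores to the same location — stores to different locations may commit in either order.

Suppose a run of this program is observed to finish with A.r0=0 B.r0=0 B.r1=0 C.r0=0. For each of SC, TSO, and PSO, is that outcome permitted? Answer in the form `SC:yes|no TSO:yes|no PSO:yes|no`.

outcome vector order: (A.r0,B.r0,B.r1,C.r0)
under SC → <0 1 1 0> <0 1 1 1> <1 0 0 0> <1 0 0 1> <1 0 1 0> <1 0 1 1> <1 1 1 0> <1 1 1 1>
under TSO → <0 0 0 0> <0 0 0 1> <0 0 1 0> <0 0 1 1> <0 1 1 0> <0 1 1 1> <1 0 0 0> <1 0 0 1> <1 0 1 0> <1 0 1 1> <1 1 1 0> <1 1 1 1>
under PSO → <0 0 0 0> <0 0 0 1> <0 0 1 0> <0 0 1 1> <0 1 1 0> <0 1 1 1> <1 0 0 0> <1 0 0 1> <1 0 1 0> <1 0 1 1> <1 1 1 0> <1 1 1 1>
target <0 0 0 0> ∈ {TSO,PSO}

SC:no TSO:yes PSO:yes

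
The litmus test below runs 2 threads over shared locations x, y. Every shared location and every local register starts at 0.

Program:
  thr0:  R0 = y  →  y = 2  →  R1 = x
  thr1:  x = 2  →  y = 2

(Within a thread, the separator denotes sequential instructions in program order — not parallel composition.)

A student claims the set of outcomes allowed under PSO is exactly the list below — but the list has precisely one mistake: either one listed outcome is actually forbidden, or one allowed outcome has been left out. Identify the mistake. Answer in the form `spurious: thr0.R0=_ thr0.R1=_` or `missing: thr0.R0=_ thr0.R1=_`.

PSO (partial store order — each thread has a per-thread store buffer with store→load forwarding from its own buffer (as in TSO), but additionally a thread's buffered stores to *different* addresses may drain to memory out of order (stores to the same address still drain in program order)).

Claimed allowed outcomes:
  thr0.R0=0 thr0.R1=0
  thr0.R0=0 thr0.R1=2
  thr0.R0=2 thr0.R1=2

missing: thr0.R0=2 thr0.R1=0

outcome vector order: (thr0.R0,thr0.R1)
PSO (4): (0,0); (0,2); (2,0); (2,2)
PSO∖claimed = {(2,0)}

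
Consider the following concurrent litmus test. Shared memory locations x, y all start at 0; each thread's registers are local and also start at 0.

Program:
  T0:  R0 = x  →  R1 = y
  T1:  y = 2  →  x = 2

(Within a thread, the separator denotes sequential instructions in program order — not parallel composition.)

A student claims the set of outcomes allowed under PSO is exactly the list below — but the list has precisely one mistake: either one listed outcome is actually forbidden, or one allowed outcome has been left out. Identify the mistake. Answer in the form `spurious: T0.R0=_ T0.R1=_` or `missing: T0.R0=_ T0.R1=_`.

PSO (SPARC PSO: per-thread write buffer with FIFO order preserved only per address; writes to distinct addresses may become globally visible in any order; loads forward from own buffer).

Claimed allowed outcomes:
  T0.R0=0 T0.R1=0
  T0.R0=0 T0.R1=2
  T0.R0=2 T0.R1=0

outcome vector order: (T0.R0,T0.R1)
PSO: 4 outcomes — {0/0 0/2 2/0 2/2}
PSO∖claimed = {2/2}

missing: T0.R0=2 T0.R1=2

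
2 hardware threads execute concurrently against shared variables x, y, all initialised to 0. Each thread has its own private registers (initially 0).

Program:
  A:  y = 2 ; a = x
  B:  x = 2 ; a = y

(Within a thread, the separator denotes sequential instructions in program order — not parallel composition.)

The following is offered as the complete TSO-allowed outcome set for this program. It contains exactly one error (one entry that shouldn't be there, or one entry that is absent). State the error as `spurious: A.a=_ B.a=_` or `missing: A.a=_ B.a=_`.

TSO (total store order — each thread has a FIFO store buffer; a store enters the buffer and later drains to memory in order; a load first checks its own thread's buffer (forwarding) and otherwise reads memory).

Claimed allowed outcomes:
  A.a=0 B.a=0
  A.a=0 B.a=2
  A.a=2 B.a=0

outcome vector order: (A.a,B.a)
TSO (4): 00 02 20 22
TSO∖claimed = {22}

missing: A.a=2 B.a=2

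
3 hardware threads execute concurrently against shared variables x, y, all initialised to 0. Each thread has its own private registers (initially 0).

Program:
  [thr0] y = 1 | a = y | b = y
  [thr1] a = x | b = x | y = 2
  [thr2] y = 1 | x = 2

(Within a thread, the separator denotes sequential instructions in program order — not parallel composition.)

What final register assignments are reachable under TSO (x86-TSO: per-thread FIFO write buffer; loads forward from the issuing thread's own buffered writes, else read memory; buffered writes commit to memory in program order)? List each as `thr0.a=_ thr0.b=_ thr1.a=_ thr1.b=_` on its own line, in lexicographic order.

thr0.a=1 thr0.b=1 thr1.a=0 thr1.b=0
thr0.a=1 thr0.b=1 thr1.a=0 thr1.b=2
thr0.a=1 thr0.b=1 thr1.a=2 thr1.b=2
thr0.a=1 thr0.b=2 thr1.a=0 thr1.b=0
thr0.a=1 thr0.b=2 thr1.a=0 thr1.b=2
thr0.a=1 thr0.b=2 thr1.a=2 thr1.b=2
thr0.a=2 thr0.b=1 thr1.a=0 thr1.b=0
thr0.a=2 thr0.b=2 thr1.a=0 thr1.b=0
thr0.a=2 thr0.b=2 thr1.a=0 thr1.b=2
thr0.a=2 thr0.b=2 thr1.a=2 thr1.b=2

outcome vector order: (thr0.a,thr0.b,thr1.a,thr1.b)
|TSO outcomes| = 10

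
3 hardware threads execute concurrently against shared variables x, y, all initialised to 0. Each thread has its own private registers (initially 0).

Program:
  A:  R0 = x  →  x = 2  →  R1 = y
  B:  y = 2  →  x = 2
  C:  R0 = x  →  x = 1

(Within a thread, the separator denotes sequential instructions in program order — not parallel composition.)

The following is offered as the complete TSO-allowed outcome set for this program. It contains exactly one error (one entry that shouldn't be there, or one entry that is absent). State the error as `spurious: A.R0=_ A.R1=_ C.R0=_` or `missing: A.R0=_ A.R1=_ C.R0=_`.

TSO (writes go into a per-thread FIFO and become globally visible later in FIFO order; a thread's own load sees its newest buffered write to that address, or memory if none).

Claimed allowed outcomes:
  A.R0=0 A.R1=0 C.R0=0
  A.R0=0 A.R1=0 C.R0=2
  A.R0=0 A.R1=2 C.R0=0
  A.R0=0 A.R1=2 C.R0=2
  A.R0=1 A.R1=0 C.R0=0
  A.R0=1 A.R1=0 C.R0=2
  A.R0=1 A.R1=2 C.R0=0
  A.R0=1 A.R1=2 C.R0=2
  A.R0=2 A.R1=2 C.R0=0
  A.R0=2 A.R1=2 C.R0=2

outcome vector order: (A.R0,A.R1,C.R0)
[TSO] allowed = {0/0/0; 0/0/2; 0/2/0; 0/2/2; 1/0/0; 1/2/0; 1/2/2; 2/2/0; 2/2/2}
claimed∖TSO = {1/0/2}

spurious: A.R0=1 A.R1=0 C.R0=2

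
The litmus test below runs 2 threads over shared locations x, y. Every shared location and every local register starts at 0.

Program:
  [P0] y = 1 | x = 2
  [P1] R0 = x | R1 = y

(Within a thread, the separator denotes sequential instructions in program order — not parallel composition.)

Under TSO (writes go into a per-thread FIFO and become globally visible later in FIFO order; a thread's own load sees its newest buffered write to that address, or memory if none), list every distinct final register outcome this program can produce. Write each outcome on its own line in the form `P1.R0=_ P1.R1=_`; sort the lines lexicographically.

P1.R0=0 P1.R1=0
P1.R0=0 P1.R1=1
P1.R0=2 P1.R1=1

outcome vector order: (P1.R0,P1.R1)
|TSO outcomes| = 3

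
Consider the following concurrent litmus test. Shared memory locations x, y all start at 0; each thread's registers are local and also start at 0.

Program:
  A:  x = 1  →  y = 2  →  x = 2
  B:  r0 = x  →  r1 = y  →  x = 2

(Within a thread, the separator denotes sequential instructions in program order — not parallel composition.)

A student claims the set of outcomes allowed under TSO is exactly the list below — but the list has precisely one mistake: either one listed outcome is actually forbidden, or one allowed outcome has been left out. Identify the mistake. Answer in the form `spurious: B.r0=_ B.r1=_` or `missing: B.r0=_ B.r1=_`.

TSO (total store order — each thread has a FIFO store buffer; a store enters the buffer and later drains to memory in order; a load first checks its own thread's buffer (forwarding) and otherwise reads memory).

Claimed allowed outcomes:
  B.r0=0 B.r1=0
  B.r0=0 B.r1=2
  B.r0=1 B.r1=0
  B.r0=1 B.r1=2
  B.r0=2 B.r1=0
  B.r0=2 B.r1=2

outcome vector order: (B.r0,B.r1)
[TSO] allowed = {0/0 0/2 1/0 1/2 2/2}
claimed∖TSO = {2/0}

spurious: B.r0=2 B.r1=0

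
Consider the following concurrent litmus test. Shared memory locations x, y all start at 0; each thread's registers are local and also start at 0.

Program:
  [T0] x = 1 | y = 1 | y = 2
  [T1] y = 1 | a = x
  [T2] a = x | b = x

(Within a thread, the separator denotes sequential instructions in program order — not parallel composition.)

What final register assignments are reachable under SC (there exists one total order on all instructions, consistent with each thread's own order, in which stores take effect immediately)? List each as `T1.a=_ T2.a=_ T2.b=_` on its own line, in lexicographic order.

T1.a=0 T2.a=0 T2.b=0
T1.a=0 T2.a=0 T2.b=1
T1.a=0 T2.a=1 T2.b=1
T1.a=1 T2.a=0 T2.b=0
T1.a=1 T2.a=0 T2.b=1
T1.a=1 T2.a=1 T2.b=1

outcome vector order: (T1.a,T2.a,T2.b)
|SC outcomes| = 6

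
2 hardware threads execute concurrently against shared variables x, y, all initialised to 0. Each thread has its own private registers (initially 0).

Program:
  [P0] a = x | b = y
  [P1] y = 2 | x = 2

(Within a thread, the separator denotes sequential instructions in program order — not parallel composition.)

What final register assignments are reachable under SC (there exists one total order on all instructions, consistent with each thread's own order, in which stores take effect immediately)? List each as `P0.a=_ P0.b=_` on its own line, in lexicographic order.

P0.a=0 P0.b=0
P0.a=0 P0.b=2
P0.a=2 P0.b=2

outcome vector order: (P0.a,P0.b)
|SC outcomes| = 3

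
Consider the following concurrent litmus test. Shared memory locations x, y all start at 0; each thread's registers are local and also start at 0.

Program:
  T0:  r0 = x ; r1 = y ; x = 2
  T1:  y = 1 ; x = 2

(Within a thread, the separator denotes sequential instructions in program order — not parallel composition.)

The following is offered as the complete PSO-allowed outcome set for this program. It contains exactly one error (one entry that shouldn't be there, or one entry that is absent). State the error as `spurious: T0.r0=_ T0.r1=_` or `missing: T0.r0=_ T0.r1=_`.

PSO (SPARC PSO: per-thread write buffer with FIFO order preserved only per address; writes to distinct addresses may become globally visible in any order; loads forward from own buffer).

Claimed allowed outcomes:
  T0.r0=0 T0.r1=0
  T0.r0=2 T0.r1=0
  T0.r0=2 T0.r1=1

outcome vector order: (T0.r0,T0.r1)
[PSO] allowed = {0/0, 0/1, 2/0, 2/1}
PSO∖claimed = {0/1}

missing: T0.r0=0 T0.r1=1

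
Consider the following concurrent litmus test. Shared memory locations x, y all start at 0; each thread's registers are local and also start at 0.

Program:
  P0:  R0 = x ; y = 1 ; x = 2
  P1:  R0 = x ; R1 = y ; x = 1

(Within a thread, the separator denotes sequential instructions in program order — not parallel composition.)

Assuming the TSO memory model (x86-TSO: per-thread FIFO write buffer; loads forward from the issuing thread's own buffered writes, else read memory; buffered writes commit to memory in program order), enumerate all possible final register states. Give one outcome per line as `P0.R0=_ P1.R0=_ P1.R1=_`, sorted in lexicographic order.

outcome vector order: (P0.R0,P1.R0,P1.R1)
|TSO outcomes| = 4

P0.R0=0 P1.R0=0 P1.R1=0
P0.R0=0 P1.R0=0 P1.R1=1
P0.R0=0 P1.R0=2 P1.R1=1
P0.R0=1 P1.R0=0 P1.R1=0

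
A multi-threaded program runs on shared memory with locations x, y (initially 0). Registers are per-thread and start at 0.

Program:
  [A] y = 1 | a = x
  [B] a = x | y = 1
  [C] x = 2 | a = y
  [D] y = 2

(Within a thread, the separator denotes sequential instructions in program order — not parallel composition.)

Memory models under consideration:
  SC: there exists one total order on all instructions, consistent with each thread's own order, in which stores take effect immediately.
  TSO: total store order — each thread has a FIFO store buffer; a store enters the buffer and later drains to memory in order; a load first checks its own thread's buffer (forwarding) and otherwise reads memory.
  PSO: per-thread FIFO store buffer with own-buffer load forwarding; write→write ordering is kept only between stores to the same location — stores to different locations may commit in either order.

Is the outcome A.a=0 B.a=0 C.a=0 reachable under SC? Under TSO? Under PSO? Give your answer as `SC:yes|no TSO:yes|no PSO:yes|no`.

SC:no TSO:yes PSO:yes

outcome vector order: (A.a,B.a,C.a)
under SC → (0,0,1), (0,0,2), (0,2,1), (0,2,2), (2,0,0), (2,0,1), (2,0,2), (2,2,0), (2,2,1), (2,2,2)
under TSO → (0,0,0), (0,0,1), (0,0,2), (0,2,0), (0,2,1), (0,2,2), (2,0,0), (2,0,1), (2,0,2), (2,2,0), (2,2,1), (2,2,2)
under PSO → (0,0,0), (0,0,1), (0,0,2), (0,2,0), (0,2,1), (0,2,2), (2,0,0), (2,0,1), (2,0,2), (2,2,0), (2,2,1), (2,2,2)
target (0,0,0) ∈ {TSO,PSO}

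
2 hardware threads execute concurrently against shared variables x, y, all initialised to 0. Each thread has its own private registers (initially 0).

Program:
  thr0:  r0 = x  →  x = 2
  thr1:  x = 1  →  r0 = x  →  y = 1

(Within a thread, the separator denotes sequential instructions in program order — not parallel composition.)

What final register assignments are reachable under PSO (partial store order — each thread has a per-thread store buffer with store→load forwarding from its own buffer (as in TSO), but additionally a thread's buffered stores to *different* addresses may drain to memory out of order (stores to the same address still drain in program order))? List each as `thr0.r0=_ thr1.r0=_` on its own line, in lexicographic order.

outcome vector order: (thr0.r0,thr1.r0)
|PSO outcomes| = 4

thr0.r0=0 thr1.r0=1
thr0.r0=0 thr1.r0=2
thr0.r0=1 thr1.r0=1
thr0.r0=1 thr1.r0=2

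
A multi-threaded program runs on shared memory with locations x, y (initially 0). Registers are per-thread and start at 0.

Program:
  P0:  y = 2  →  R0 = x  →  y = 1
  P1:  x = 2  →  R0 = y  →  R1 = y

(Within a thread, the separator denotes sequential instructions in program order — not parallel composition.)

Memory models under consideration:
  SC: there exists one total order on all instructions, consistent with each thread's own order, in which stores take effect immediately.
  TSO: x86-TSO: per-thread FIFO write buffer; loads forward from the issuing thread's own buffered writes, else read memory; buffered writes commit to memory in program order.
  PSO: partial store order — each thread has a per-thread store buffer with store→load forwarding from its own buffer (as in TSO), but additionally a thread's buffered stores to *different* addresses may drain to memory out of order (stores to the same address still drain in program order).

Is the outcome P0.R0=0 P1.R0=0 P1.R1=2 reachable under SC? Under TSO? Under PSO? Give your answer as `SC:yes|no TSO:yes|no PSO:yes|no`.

SC:no TSO:yes PSO:yes

outcome vector order: (P0.R0,P1.R0,P1.R1)
SC (9): <0 1 1>, <0 2 1>, <0 2 2>, <2 0 0>, <2 0 1>, <2 0 2>, <2 1 1>, <2 2 1>, <2 2 2>
TSO (12): <0 0 0>, <0 0 1>, <0 0 2>, <0 1 1>, <0 2 1>, <0 2 2>, <2 0 0>, <2 0 1>, <2 0 2>, <2 1 1>, <2 2 1>, <2 2 2>
PSO (12): <0 0 0>, <0 0 1>, <0 0 2>, <0 1 1>, <0 2 1>, <0 2 2>, <2 0 0>, <2 0 1>, <2 0 2>, <2 1 1>, <2 2 1>, <2 2 2>
target <0 0 2> ∈ {TSO,PSO}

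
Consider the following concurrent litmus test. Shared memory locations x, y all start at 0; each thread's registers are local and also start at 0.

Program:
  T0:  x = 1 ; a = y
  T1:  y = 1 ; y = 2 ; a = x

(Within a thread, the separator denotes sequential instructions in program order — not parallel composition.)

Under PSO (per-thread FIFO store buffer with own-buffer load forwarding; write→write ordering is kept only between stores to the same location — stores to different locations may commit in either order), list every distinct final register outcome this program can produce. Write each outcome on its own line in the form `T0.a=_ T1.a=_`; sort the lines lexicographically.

outcome vector order: (T0.a,T1.a)
|PSO outcomes| = 6

T0.a=0 T1.a=0
T0.a=0 T1.a=1
T0.a=1 T1.a=0
T0.a=1 T1.a=1
T0.a=2 T1.a=0
T0.a=2 T1.a=1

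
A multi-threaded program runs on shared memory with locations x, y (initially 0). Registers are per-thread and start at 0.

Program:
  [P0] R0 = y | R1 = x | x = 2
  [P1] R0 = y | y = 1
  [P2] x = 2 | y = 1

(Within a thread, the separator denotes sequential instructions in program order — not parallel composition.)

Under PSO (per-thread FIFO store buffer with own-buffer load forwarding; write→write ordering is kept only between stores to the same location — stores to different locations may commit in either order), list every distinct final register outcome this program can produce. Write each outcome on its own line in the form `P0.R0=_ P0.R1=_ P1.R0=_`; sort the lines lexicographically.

outcome vector order: (P0.R0,P0.R1,P1.R0)
|PSO outcomes| = 8

P0.R0=0 P0.R1=0 P1.R0=0
P0.R0=0 P0.R1=0 P1.R0=1
P0.R0=0 P0.R1=2 P1.R0=0
P0.R0=0 P0.R1=2 P1.R0=1
P0.R0=1 P0.R1=0 P1.R0=0
P0.R0=1 P0.R1=0 P1.R0=1
P0.R0=1 P0.R1=2 P1.R0=0
P0.R0=1 P0.R1=2 P1.R0=1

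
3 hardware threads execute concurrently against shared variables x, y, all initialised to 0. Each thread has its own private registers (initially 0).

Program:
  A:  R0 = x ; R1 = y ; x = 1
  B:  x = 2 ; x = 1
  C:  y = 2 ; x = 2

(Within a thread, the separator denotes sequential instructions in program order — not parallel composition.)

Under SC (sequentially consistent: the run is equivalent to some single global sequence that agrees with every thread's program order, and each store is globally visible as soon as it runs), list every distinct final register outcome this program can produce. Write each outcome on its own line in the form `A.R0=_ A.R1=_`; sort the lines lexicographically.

outcome vector order: (A.R0,A.R1)
|SC outcomes| = 6

A.R0=0 A.R1=0
A.R0=0 A.R1=2
A.R0=1 A.R1=0
A.R0=1 A.R1=2
A.R0=2 A.R1=0
A.R0=2 A.R1=2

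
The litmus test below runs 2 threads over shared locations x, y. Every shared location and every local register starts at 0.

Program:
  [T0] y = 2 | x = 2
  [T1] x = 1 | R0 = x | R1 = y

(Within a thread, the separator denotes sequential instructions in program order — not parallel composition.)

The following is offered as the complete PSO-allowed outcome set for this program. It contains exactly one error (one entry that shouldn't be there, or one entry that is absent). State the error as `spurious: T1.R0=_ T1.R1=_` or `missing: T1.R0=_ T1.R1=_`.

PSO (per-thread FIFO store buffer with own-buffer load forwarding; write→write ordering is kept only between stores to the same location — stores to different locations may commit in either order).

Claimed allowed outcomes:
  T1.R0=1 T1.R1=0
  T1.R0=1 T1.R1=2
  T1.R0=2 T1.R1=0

outcome vector order: (T1.R0,T1.R1)
PSO: 4 outcomes — {(1,0) (1,2) (2,0) (2,2)}
PSO∖claimed = {(2,2)}

missing: T1.R0=2 T1.R1=2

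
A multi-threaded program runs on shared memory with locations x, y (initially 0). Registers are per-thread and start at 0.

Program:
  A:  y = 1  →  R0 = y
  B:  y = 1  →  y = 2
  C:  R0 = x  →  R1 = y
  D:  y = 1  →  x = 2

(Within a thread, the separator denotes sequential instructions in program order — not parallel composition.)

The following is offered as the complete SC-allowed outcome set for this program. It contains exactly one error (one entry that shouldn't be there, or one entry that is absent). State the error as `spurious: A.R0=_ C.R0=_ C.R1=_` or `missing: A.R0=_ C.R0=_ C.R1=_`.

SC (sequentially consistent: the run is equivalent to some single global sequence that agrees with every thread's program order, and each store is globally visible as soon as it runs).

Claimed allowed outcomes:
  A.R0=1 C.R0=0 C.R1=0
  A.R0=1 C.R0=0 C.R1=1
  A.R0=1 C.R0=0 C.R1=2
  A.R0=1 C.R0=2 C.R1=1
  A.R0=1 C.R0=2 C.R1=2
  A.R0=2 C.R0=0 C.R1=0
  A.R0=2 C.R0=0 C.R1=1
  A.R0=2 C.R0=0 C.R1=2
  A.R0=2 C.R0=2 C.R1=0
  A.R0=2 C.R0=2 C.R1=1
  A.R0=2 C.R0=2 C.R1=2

outcome vector order: (A.R0,C.R0,C.R1)
SC (10): 100; 101; 102; 121; 122; 200; 201; 202; 221; 222
claimed∖SC = {220}

spurious: A.R0=2 C.R0=2 C.R1=0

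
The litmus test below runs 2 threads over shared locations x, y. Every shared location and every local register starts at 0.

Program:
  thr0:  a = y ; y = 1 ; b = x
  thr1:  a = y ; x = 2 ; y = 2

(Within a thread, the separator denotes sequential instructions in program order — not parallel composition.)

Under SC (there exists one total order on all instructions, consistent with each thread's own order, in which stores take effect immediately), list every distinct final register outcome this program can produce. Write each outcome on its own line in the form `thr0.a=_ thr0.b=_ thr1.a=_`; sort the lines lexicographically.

thr0.a=0 thr0.b=0 thr1.a=0
thr0.a=0 thr0.b=0 thr1.a=1
thr0.a=0 thr0.b=2 thr1.a=0
thr0.a=0 thr0.b=2 thr1.a=1
thr0.a=2 thr0.b=2 thr1.a=0

outcome vector order: (thr0.a,thr0.b,thr1.a)
|SC outcomes| = 5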